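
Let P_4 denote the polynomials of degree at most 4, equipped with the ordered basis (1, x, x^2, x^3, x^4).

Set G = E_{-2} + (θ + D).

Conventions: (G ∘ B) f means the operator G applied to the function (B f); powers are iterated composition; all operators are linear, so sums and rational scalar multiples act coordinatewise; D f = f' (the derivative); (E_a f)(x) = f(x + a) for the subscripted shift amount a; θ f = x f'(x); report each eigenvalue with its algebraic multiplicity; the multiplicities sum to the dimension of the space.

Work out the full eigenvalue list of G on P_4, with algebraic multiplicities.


image of 1: 1
image of x: 2x - 1
image of x^2: 3x^2 - 2x + 4
image of x^3: 4x^3 - 3x^2 + 12x - 8
image of x^4: 5x^4 - 4x^3 + 24x^2 - 32x + 16
the matrix is upper triangular; its diagonal is (1, 2, 3, 4, 5)
for a triangular matrix the eigenvalues are the diagonal entries, with algebraic multiplicity their repetition count

λ = 1 (multiplicity 1), λ = 2 (multiplicity 1), λ = 3 (multiplicity 1), λ = 4 (multiplicity 1), λ = 5 (multiplicity 1)


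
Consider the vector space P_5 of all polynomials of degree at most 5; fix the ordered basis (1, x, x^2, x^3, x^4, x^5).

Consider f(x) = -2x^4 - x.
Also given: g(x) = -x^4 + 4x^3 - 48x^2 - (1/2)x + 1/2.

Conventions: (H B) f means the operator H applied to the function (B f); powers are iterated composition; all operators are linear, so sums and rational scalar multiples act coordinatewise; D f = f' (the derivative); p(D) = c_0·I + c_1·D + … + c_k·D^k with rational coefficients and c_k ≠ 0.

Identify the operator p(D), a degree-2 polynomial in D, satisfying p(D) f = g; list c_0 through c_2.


D^0 f = -2x^4 - x
D^1 f = -8x^3 - 1
D^2 f = -24x^2
matching coefficients of g against c_0 f + c_1 Df + … from the top degree down determines the c_i
solution: c_0 = 1/2, c_1 = -1/2, c_2 = 2

c_0 = 1/2, c_1 = -1/2, c_2 = 2


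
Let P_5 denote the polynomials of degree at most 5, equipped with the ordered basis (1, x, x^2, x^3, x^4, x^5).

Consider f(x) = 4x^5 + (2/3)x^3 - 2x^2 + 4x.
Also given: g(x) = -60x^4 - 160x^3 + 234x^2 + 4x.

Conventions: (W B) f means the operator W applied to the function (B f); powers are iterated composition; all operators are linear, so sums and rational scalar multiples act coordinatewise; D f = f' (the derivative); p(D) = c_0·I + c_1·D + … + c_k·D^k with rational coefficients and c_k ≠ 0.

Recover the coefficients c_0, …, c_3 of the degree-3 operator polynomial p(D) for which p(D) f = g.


c_0 = 0, c_1 = -3, c_2 = -2, c_3 = 1

D^0 f = 4x^5 + (2/3)x^3 - 2x^2 + 4x
D^1 f = 20x^4 + 2x^2 - 4x + 4
D^2 f = 80x^3 + 4x - 4
D^3 f = 240x^2 + 4
matching coefficients of g against c_0 f + c_1 Df + … from the top degree down determines the c_i
solution: c_0 = 0, c_1 = -3, c_2 = -2, c_3 = 1


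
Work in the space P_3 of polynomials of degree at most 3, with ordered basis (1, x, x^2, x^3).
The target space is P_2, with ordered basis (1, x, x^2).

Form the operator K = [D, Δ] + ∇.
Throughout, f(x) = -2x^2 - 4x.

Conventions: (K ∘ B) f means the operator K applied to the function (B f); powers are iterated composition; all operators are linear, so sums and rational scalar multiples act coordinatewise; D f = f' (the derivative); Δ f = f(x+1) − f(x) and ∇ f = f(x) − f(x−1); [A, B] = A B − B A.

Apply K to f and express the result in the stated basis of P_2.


Δ f = -4x - 6
D Δ f = -4
D f = -4x - 4
Δ D f = -4
[D, Δ] f = 0
∇ f = -4x - 2
([D, Δ] + ∇) f = -4x - 2

the result is g(x) = -4x - 2


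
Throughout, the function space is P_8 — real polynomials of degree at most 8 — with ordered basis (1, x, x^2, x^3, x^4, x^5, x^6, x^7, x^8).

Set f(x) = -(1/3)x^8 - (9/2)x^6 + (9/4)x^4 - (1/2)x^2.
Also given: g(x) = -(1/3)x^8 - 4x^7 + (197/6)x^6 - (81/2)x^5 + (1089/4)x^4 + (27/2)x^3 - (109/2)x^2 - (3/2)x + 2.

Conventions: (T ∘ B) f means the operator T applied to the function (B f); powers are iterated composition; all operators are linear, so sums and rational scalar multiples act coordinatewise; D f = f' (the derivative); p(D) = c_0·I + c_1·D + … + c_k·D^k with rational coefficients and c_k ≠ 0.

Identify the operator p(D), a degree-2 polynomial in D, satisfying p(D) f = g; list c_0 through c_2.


c_0 = 1, c_1 = 3/2, c_2 = -2

D^0 f = -(1/3)x^8 - (9/2)x^6 + (9/4)x^4 - (1/2)x^2
D^1 f = -(8/3)x^7 - 27x^5 + 9x^3 - x
D^2 f = -(56/3)x^6 - 135x^4 + 27x^2 - 1
matching coefficients of g against c_0 f + c_1 Df + … from the top degree down determines the c_i
solution: c_0 = 1, c_1 = 3/2, c_2 = -2


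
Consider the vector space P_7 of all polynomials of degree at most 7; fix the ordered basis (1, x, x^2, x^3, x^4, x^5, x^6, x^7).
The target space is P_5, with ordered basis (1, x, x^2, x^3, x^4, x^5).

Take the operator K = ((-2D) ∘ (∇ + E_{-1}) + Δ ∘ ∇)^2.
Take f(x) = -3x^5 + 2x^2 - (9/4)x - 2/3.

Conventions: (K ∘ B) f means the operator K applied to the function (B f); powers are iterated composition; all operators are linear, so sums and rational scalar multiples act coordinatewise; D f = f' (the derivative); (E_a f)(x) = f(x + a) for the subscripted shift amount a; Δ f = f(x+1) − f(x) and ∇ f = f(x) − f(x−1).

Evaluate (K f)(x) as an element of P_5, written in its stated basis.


∇ f = -15x^4 + 30x^3 - 30x^2 + 19x - 29/4
E_{-1} f = -3x^5 + 15x^4 - 30x^3 + 32x^2 - (85/4)x + 79/12
(∇ + E_{-1}) f = -3x^5 + 2x^2 - (9/4)x - 2/3
D (∇ + E_{-1}) f = -15x^4 + 4x - 9/4
(-2D) (∇ + E_{-1}) f = 30x^4 - 8x + 9/2
∇ f = -15x^4 + 30x^3 - 30x^2 + 19x - 29/4
Δ ∇ f = -60x^3 - 30x + 4
((-2D) ∘ (∇ + E_{-1}) + Δ ∘ ∇) f = 30x^4 - 60x^3 - 38x + 17/2
∇ ((-2D) ∘ (∇ + E_{-1}) + Δ ∘ ∇) f = 120x^3 - 360x^2 + 300x - 128
E_{-1} ((-2D) ∘ (∇ + E_{-1}) + Δ ∘ ∇) f = 30x^4 - 180x^3 + 360x^2 - 338x + 273/2
(∇ + E_{-1}) ((-2D) ∘ (∇ + E_{-1}) + Δ ∘ ∇) f = 30x^4 - 60x^3 - 38x + 17/2
D (∇ + E_{-1}) ((-2D) ∘ (∇ + E_{-1}) + Δ ∘ ∇) f = 120x^3 - 180x^2 - 38
(-2D) (∇ + E_{-1}) ((-2D) ∘ (∇ + E_{-1}) + Δ ∘ ∇) f = -240x^3 + 360x^2 + 76
∇ ((-2D) ∘ (∇ + E_{-1}) + Δ ∘ ∇) f = 120x^3 - 360x^2 + 300x - 128
Δ ∇ ((-2D) ∘ (∇ + E_{-1}) + Δ ∘ ∇) f = 360x^2 - 360x + 60
((-2D) ∘ (∇ + E_{-1}) + Δ ∘ ∇) ((-2D) ∘ (∇ + E_{-1}) + Δ ∘ ∇) f = -240x^3 + 720x^2 - 360x + 136

the result is g(x) = -240x^3 + 720x^2 - 360x + 136


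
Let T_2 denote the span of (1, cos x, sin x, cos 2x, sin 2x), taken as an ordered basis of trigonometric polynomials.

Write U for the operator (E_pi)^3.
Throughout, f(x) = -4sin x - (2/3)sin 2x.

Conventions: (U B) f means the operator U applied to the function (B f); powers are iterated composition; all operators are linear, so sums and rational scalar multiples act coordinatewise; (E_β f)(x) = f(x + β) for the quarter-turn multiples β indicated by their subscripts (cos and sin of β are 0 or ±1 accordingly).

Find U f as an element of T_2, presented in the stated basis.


E_pi f = 4sin x - (2/3)sin 2x
E_pi E_pi f = -4sin x - (2/3)sin 2x
E_pi E_pi E_pi f = 4sin x - (2/3)sin 2x

the image equals g(x) = 4sin x - (2/3)sin 2x


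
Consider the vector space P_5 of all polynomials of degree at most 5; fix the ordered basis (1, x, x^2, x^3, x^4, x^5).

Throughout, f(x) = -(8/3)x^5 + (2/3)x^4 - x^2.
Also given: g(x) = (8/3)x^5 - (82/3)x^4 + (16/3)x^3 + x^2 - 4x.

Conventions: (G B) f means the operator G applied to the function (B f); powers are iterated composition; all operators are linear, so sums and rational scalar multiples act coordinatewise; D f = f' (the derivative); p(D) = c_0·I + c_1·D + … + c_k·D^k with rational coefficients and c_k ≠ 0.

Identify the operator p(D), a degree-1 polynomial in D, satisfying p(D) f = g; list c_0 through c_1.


p(D) = -I + 2·D, i.e. c_0 = -1, c_1 = 2

D^0 f = -(8/3)x^5 + (2/3)x^4 - x^2
D^1 f = -(40/3)x^4 + (8/3)x^3 - 2x
matching coefficients of g against c_0 f + c_1 Df + … from the top degree down determines the c_i
solution: c_0 = -1, c_1 = 2


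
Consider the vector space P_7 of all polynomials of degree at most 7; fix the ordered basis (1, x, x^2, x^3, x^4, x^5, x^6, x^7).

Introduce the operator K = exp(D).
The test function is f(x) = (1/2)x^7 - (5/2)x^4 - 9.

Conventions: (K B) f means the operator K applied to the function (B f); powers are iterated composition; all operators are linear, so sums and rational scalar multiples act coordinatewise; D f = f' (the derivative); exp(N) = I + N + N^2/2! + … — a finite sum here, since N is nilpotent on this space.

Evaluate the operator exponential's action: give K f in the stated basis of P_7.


order-1 term: (7/2)x^6 - 10x^3
order-2 term: (21/2)x^5 - 15x^2
order-3 term: (35/2)x^4 - 10x
order-4 term: (35/2)x^3 - 5/2
order-5 term: (21/2)x^2
order-6 term: (7/2)x
order-7 term: 1/2
the series for exp(D) f terminates at order 7
exp(D) f = (1/2)x^7 + (7/2)x^6 + (21/2)x^5 + 15x^4 + (15/2)x^3 - (9/2)x^2 - (13/2)x - 11

g(x) = (1/2)x^7 + (7/2)x^6 + (21/2)x^5 + 15x^4 + (15/2)x^3 - (9/2)x^2 - (13/2)x - 11


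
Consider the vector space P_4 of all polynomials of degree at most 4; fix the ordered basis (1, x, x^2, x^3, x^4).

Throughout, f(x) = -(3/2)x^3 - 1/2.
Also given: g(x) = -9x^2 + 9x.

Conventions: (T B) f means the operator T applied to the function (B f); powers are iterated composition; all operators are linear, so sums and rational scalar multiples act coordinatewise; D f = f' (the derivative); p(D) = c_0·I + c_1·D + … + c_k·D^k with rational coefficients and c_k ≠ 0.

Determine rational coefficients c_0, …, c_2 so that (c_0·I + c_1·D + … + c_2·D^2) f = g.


c_0 = 0, c_1 = 2, c_2 = -1

D^0 f = -(3/2)x^3 - 1/2
D^1 f = -(9/2)x^2
D^2 f = -9x
matching coefficients of g against c_0 f + c_1 Df + … from the top degree down determines the c_i
solution: c_0 = 0, c_1 = 2, c_2 = -1


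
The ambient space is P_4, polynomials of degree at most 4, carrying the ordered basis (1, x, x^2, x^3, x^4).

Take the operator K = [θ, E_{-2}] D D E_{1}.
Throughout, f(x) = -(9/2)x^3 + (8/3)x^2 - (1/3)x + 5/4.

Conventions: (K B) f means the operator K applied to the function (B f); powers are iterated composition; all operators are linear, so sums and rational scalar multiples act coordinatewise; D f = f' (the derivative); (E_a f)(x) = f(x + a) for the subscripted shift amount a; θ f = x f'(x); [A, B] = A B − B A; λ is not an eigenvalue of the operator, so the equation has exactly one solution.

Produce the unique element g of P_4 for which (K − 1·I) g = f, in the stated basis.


write g with unknown coordinates in the stated basis and equate coefficients in (K − 1·I) g = f
solving from the highest basis element down gives g = (9/2)x^3 - (8/3)x^2 + (1/3)x + 211/4
check: K g = 54
so K g − 1·g = -(9/2)x^3 + (8/3)x^2 - (1/3)x + 5/4 = f ✓

the result is g(x) = (9/2)x^3 - (8/3)x^2 + (1/3)x + 211/4


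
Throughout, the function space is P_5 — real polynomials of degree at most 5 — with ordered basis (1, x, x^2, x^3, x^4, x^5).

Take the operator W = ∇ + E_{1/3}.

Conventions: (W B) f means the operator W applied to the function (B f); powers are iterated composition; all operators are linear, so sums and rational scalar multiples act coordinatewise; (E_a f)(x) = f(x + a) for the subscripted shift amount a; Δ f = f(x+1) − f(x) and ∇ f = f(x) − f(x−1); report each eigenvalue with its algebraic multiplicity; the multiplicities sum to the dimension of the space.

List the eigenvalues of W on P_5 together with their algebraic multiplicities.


image of 1: 1
image of x: x + 4/3
image of x^2: x^2 + (8/3)x - 8/9
image of x^3: x^3 + 4x^2 - (8/3)x + 28/27
image of x^4: x^4 + (16/3)x^3 - (16/3)x^2 + (112/27)x - 80/81
image of x^5: x^5 + (20/3)x^4 - (80/9)x^3 + (280/27)x^2 - (400/81)x + 244/243
the matrix is upper triangular; its diagonal is (1, 1, 1, 1, 1, 1)
for a triangular matrix the eigenvalues are the diagonal entries, with algebraic multiplicity their repetition count

λ = 1 (multiplicity 6)


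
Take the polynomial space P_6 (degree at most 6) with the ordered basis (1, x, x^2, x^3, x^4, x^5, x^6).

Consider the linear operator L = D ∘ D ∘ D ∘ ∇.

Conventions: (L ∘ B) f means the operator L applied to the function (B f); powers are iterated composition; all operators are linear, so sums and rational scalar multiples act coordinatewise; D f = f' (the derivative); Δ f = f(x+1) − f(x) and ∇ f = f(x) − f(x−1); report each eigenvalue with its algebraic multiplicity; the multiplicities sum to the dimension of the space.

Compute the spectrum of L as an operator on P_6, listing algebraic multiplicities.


image of 1: 0
image of x: 0
image of x^2: 0
image of x^3: 0
image of x^4: 24
image of x^5: 120x - 60
image of x^6: 360x^2 - 360x + 120
the matrix is upper triangular; its diagonal is (0, 0, 0, 0, 0, 0, 0)
for a triangular matrix the eigenvalues are the diagonal entries, with algebraic multiplicity their repetition count

λ = 0 (multiplicity 7)


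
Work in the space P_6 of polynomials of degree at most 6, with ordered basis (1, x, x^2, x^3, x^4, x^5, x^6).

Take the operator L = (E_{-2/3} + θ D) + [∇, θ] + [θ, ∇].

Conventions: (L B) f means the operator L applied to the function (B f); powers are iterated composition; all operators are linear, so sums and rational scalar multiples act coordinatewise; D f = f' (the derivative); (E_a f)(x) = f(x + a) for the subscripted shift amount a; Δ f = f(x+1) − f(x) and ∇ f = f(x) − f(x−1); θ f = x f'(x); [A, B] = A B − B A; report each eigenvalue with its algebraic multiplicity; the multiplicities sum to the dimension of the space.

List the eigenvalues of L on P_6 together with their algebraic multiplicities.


λ = 1 (multiplicity 7)

image of 1: 1
image of x: x - 2/3
image of x^2: x^2 + (2/3)x + 4/9
image of x^3: x^3 + 4x^2 + (4/3)x - 8/27
image of x^4: x^4 + (28/3)x^3 + (8/3)x^2 - (32/27)x + 16/81
image of x^5: x^5 + (50/3)x^4 + (40/9)x^3 - (80/27)x^2 + (80/81)x - 32/243
image of x^6: x^6 + 26x^5 + (20/3)x^4 - (160/27)x^3 + (80/27)x^2 - (64/81)x + 64/729
the matrix is upper triangular; its diagonal is (1, 1, 1, 1, 1, 1, 1)
for a triangular matrix the eigenvalues are the diagonal entries, with algebraic multiplicity their repetition count


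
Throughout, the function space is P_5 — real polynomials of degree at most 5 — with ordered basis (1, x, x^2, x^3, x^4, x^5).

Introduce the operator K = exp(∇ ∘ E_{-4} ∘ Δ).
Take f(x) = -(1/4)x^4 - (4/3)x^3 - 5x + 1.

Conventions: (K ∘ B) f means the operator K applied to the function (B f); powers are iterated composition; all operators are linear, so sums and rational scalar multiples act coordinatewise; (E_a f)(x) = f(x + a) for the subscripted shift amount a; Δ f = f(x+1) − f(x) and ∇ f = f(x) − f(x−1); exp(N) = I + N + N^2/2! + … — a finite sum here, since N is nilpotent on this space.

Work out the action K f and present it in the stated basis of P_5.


order-1 term: -3x^2 + 16x - 33/2
order-2 term: -3
the series for exp(∇ ∘ E_{-4} ∘ Δ) f terminates at order 2
exp(∇ ∘ E_{-4} ∘ Δ) f = -(1/4)x^4 - (4/3)x^3 - 3x^2 + 11x - 37/2

g(x) = -(1/4)x^4 - (4/3)x^3 - 3x^2 + 11x - 37/2


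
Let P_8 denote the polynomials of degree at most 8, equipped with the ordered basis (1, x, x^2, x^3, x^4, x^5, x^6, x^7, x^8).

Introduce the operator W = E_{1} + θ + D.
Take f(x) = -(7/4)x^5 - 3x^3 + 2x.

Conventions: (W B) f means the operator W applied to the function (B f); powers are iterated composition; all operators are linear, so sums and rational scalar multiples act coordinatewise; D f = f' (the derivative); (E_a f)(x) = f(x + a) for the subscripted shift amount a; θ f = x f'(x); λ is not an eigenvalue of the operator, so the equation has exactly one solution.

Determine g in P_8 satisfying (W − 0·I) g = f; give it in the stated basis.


write g with unknown coordinates in the stated basis and equate coefficients in (W − 0·I) g = f
solving from the highest basis element down gives g = -(7/24)x^5 + (7/12)x^4 - (19/16)x^3 + (157/72)x^2 - (581/288)x + 11/4
check: W g = -(7/4)x^5 - 3x^3 + 2x
so W g − 0·g = -(7/4)x^5 - 3x^3 + 2x = f ✓

the result is g(x) = -(7/24)x^5 + (7/12)x^4 - (19/16)x^3 + (157/72)x^2 - (581/288)x + 11/4


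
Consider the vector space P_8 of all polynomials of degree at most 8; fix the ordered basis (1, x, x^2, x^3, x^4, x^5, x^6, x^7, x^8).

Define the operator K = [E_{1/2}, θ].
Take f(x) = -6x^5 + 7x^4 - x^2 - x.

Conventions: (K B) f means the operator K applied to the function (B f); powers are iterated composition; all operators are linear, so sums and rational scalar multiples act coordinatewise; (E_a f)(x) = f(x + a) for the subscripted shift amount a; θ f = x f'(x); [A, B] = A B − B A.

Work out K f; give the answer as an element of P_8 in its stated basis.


the result is g(x) = -15x^4 - 16x^3 - (3/2)x^2 + 2x - 3/16

θ f = -30x^5 + 28x^4 - 2x^2 - x
E_{1/2} θ f = -30x^5 - 47x^4 - 19x^3 + (5/2)x^2 + (13/8)x - 3/16
E_{1/2} f = -6x^5 - 8x^4 - x^3 + 2x^2 - (3/8)x - 1/2
θ E_{1/2} f = -30x^5 - 32x^4 - 3x^3 + 4x^2 - (3/8)x
[E_{1/2}, θ] f = -15x^4 - 16x^3 - (3/2)x^2 + 2x - 3/16


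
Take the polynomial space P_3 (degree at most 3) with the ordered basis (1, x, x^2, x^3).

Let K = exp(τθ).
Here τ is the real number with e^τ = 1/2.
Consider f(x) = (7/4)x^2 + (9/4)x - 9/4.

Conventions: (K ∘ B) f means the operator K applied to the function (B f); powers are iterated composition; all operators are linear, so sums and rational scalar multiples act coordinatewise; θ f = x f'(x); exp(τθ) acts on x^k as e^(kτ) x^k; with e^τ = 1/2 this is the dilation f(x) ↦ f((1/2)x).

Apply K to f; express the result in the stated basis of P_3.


the result is g(x) = (7/16)x^2 + (9/8)x - 9/4

exp(τθ) x^k = e^(kτ) x^k; with e^τ = 1/2 this sends x^k to (1/2)^k x^k
x ↦ 1/2 x
x^2 ↦ 1/4 x^2
applying this coordinatewise to f: exp(τθ) f = (7/16)x^2 + (9/8)x - 9/4


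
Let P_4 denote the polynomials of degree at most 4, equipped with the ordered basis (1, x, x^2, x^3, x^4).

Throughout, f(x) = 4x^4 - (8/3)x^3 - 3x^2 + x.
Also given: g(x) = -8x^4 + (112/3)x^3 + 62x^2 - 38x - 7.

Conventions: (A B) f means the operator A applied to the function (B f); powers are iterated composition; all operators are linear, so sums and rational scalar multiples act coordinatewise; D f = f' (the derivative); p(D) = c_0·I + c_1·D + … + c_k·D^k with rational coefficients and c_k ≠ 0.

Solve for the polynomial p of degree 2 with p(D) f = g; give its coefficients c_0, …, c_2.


p(D) = -2·I + 2·D + (3/2)·D^2, i.e. c_0 = -2, c_1 = 2, c_2 = 3/2

D^0 f = 4x^4 - (8/3)x^3 - 3x^2 + x
D^1 f = 16x^3 - 8x^2 - 6x + 1
D^2 f = 48x^2 - 16x - 6
matching coefficients of g against c_0 f + c_1 Df + … from the top degree down determines the c_i
solution: c_0 = -2, c_1 = 2, c_2 = 3/2


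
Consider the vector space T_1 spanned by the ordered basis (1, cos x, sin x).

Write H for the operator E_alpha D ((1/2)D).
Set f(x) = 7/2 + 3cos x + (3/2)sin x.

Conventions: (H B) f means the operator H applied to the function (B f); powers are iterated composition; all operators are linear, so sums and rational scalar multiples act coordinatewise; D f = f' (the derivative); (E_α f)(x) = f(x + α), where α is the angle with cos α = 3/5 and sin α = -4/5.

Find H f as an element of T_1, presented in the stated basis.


the image equals g(x) = -(3/10)cos x - (33/20)sin x

D f = (3/2)cos x - 3sin x
((1/2)D) f = (3/4)cos x - (3/2)sin x
D ((1/2)D) f = -(3/2)cos x - (3/4)sin x
E_alpha D ((1/2)D) f = -(3/10)cos x - (33/20)sin x


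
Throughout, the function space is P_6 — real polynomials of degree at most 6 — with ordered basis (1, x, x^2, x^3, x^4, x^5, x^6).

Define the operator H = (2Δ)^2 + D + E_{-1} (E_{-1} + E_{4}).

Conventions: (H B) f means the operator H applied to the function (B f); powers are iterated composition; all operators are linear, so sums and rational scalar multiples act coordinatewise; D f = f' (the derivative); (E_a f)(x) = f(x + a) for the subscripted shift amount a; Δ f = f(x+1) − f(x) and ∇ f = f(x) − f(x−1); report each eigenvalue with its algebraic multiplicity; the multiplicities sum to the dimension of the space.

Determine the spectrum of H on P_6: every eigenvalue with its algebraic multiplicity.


λ = 2 (multiplicity 7)

image of 1: 2
image of x: 2x + 2
image of x^2: 2x^2 + 4x + 21
image of x^3: 2x^3 + 6x^2 + 63x + 43
image of x^4: 2x^4 + 8x^3 + 126x^2 + 172x + 153
image of x^5: 2x^5 + 10x^4 + 210x^3 + 430x^2 + 765x + 331
image of x^6: 2x^6 + 12x^5 + 315x^4 + 860x^3 + 2295x^2 + 1986x + 1041
the matrix is upper triangular; its diagonal is (2, 2, 2, 2, 2, 2, 2)
for a triangular matrix the eigenvalues are the diagonal entries, with algebraic multiplicity their repetition count


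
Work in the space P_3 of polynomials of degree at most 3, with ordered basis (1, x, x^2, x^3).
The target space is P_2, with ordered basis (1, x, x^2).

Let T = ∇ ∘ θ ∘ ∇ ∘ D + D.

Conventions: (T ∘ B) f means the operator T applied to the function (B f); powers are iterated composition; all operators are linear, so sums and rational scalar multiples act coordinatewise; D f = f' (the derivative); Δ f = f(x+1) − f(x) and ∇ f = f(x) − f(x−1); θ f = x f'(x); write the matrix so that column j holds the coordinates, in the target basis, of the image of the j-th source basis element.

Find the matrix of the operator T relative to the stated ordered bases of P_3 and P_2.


the matrix is [[0, 1, 0, 6]; [0, 0, 2, 0]; [0, 0, 0, 3]] (rows listed top to bottom)

image of 1: 0
image of x: 1
image of x^2: 2x
image of x^3: 3x^2 + 6
each image's coordinates form column j of the matrix


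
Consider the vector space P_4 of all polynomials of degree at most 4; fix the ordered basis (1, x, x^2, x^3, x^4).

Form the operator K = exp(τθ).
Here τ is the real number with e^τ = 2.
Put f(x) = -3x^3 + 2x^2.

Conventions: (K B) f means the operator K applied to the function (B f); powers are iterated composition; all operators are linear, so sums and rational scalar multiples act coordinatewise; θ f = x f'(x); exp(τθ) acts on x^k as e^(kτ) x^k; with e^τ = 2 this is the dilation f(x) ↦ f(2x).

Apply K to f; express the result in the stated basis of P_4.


the image equals g(x) = -24x^3 + 8x^2

exp(τθ) x^k = e^(kτ) x^k; with e^τ = 2 this sends x^k to 2^k x^k
x^2 ↦ 4 x^2
x^3 ↦ 8 x^3
applying this coordinatewise to f: exp(τθ) f = -24x^3 + 8x^2


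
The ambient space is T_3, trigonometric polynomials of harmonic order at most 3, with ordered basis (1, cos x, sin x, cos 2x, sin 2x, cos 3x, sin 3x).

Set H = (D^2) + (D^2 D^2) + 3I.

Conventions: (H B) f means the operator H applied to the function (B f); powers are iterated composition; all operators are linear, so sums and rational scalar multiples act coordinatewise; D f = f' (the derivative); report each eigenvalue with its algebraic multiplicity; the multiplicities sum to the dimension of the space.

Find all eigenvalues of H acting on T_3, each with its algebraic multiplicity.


image of 1: 3
image of cos x: 3cos x
image of sin x: 3sin x
image of cos 2x: 15cos 2x
image of sin 2x: 15sin 2x
image of cos 3x: 75cos 3x
image of sin 3x: 75sin 3x
the matrix is diagonal; its diagonal is (3, 3, 3, 15, 15, 75, 75)
for a triangular matrix the eigenvalues are the diagonal entries, with algebraic multiplicity their repetition count

λ = 3 (multiplicity 3), λ = 15 (multiplicity 2), λ = 75 (multiplicity 2)


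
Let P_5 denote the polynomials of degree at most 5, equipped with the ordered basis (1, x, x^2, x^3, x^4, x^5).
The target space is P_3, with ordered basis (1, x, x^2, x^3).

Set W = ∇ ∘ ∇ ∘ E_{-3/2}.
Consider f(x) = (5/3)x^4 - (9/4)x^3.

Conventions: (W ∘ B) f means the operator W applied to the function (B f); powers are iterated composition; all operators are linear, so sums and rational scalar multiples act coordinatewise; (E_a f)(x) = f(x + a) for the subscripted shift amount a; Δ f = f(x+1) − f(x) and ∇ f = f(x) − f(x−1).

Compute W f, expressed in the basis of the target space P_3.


E_{-3/2} f = (5/3)x^4 - (49/4)x^3 + (261/8)x^2 - (603/16)x + 513/32
∇ E_{-3/2} f = (20/3)x^3 - (187/4)x^2 + (326/3)x - 4043/48
∇ ∇ E_{-3/2} f = 20x^2 - (227/2)x + 1945/12

the result is g(x) = 20x^2 - (227/2)x + 1945/12


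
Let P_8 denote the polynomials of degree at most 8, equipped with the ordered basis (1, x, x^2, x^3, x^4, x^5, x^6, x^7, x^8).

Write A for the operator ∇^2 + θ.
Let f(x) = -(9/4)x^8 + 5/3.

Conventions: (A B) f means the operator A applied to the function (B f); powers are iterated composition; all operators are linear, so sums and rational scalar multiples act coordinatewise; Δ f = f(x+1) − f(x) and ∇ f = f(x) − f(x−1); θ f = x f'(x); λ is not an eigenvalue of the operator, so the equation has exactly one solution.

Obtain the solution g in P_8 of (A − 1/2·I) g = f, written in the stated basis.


the image equals g(x) = -(3/10)x^8 + (168/55)x^6 - (112/5)x^5 + (636/11)x^4 + (6832/55)x^3 - (79144/55)x^2 + (270352/55)x - 134000/33

write g with unknown coordinates in the stated basis and equate coefficients in (A − 1/2·I) g = f
solving from the highest basis element down gives g = -(3/10)x^8 + (168/55)x^6 - (112/5)x^5 + (636/11)x^4 + (6832/55)x^3 - (79144/55)x^2 + (270352/55)x - 134000/33
check: A g = -(12/5)x^8 + (84/55)x^6 - (56/5)x^5 + (318/11)x^4 + (3416/55)x^3 - (39572/55)x^2 + (135176/55)x - 22315/11
so A g − 1/2·g = -(9/4)x^8 + 5/3 = f ✓


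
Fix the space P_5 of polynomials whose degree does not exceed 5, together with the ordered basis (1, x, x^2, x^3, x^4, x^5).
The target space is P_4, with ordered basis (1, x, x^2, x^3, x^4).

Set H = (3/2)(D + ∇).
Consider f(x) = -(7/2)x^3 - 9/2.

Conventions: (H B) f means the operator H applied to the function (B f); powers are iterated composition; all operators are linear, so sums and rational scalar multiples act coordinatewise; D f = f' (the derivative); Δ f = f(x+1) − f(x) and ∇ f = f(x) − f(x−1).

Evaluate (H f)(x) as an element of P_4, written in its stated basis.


D f = -(21/2)x^2
∇ f = -(21/2)x^2 + (21/2)x - 7/2
(D + ∇) f = -21x^2 + (21/2)x - 7/2
((3/2)(D + ∇)) f = -(63/2)x^2 + (63/4)x - 21/4

g(x) = -(63/2)x^2 + (63/4)x - 21/4


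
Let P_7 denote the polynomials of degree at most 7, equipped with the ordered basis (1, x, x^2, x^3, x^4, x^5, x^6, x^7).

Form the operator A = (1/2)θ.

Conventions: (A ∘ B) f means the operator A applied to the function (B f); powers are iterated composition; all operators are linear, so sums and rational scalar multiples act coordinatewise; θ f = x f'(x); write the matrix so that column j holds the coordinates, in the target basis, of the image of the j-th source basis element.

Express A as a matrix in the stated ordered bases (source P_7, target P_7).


image of 1: 0
image of x: (1/2)x
image of x^2: x^2
image of x^3: (3/2)x^3
image of x^4: 2x^4
image of x^5: (5/2)x^5
image of x^6: 3x^6
image of x^7: (7/2)x^7
each image's coordinates form column j of the matrix

the matrix is [[0, 0, 0, 0, 0, 0, 0, 0]; [0, 1/2, 0, 0, 0, 0, 0, 0]; [0, 0, 1, 0, 0, 0, 0, 0]; [0, 0, 0, 3/2, 0, 0, 0, 0]; [0, 0, 0, 0, 2, 0, 0, 0]; [0, 0, 0, 0, 0, 5/2, 0, 0]; [0, 0, 0, 0, 0, 0, 3, 0]; [0, 0, 0, 0, 0, 0, 0, 7/2]] (rows listed top to bottom)


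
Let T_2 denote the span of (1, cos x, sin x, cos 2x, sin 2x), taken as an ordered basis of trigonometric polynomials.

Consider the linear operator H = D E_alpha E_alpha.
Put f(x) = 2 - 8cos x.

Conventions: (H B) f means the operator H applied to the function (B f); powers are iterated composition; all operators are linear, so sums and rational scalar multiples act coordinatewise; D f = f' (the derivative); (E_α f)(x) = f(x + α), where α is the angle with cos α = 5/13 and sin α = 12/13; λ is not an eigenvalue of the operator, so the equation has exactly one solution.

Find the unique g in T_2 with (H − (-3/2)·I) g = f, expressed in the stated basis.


the result is g(x) = 4/3 - (4272/757)cos x + (3808/757)sin x

write g with unknown coordinates in the stated basis and equate coefficients in (H − (-3/2)·I) g = f
solving from the highest basis element down gives g = 4/3 - (4272/757)cos x + (3808/757)sin x
check: H g = (352/757)cos x - (5712/757)sin x
so H g − (-3/2)·g = 2 - 8cos x = f ✓


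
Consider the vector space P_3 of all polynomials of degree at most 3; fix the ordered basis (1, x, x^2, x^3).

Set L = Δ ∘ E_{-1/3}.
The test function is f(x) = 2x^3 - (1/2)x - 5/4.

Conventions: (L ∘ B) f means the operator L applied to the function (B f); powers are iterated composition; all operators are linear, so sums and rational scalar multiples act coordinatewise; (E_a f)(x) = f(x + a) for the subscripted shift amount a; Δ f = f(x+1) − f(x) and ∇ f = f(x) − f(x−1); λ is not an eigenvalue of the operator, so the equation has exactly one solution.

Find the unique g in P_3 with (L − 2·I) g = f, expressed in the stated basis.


the image equals g(x) = -x^3 - (3/2)x^2 - (7/4)x - 2/3

write g with unknown coordinates in the stated basis and equate coefficients in (L − 2·I) g = f
solving from the highest basis element down gives g = -x^3 - (3/2)x^2 - (7/4)x - 2/3
check: L g = -3x^2 - 4x - 31/12
so L g − 2·g = 2x^3 - (1/2)x - 5/4 = f ✓


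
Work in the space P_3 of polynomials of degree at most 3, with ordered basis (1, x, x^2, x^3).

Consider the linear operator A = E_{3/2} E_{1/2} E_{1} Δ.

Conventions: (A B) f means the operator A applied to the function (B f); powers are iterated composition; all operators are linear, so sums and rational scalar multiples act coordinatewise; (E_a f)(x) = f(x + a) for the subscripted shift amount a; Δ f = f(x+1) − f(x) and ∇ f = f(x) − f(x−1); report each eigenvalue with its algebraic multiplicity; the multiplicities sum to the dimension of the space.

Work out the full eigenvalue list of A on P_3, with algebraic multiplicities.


λ = 0 (multiplicity 4)

image of 1: 0
image of x: 1
image of x^2: 2x + 7
image of x^3: 3x^2 + 21x + 37
the matrix is upper triangular; its diagonal is (0, 0, 0, 0)
for a triangular matrix the eigenvalues are the diagonal entries, with algebraic multiplicity their repetition count


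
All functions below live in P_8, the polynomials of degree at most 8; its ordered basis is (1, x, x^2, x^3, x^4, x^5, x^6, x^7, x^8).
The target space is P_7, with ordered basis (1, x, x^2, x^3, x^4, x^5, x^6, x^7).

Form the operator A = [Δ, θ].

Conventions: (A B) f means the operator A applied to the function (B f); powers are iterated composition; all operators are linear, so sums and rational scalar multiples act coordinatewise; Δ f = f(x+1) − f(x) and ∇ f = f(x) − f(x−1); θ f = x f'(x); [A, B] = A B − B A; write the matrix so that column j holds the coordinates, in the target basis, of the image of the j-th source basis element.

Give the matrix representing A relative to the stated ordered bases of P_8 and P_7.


image of 1: 0
image of x: 1
image of x^2: 2x + 2
image of x^3: 3x^2 + 6x + 3
image of x^4: 4x^3 + 12x^2 + 12x + 4
image of x^5: 5x^4 + 20x^3 + 30x^2 + 20x + 5
image of x^6: 6x^5 + 30x^4 + 60x^3 + 60x^2 + 30x + 6
image of x^7: 7x^6 + 42x^5 + 105x^4 + 140x^3 + 105x^2 + 42x + 7
image of x^8: 8x^7 + 56x^6 + 168x^5 + 280x^4 + 280x^3 + 168x^2 + 56x + 8
each image's coordinates form column j of the matrix

the matrix is [[0, 1, 2, 3, 4, 5, 6, 7, 8]; [0, 0, 2, 6, 12, 20, 30, 42, 56]; [0, 0, 0, 3, 12, 30, 60, 105, 168]; [0, 0, 0, 0, 4, 20, 60, 140, 280]; [0, 0, 0, 0, 0, 5, 30, 105, 280]; [0, 0, 0, 0, 0, 0, 6, 42, 168]; [0, 0, 0, 0, 0, 0, 0, 7, 56]; [0, 0, 0, 0, 0, 0, 0, 0, 8]] (rows listed top to bottom)


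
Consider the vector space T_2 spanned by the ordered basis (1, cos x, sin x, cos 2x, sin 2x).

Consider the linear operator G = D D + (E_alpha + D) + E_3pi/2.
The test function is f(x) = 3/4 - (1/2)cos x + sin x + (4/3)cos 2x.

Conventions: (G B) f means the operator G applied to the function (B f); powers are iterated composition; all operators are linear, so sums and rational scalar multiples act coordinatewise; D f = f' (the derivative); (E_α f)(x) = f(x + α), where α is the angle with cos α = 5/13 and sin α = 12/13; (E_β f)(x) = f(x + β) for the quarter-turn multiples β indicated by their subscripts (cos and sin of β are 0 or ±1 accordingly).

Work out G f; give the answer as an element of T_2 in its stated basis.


the result is g(x) = 3/2 + (16/13)cos x - (2/13)sin x - (3856/507)cos 2x - (1832/507)sin 2x

D f = cos x + (1/2)sin x - (8/3)sin 2x
D D f = (1/2)cos x - sin x - (16/3)cos 2x
E_alpha f = 3/4 + (19/26)cos x + (11/13)sin x - (476/507)cos 2x - (160/169)sin 2x
D f = cos x + (1/2)sin x - (8/3)sin 2x
(E_alpha + D) f = 3/4 + (45/26)cos x + (35/26)sin x - (476/507)cos 2x - (1832/507)sin 2x
E_3pi/2 f = 3/4 - cos x - (1/2)sin x - (4/3)cos 2x
(D D + (E_alpha + D) + E_3pi/2) f = 3/2 + (16/13)cos x - (2/13)sin x - (3856/507)cos 2x - (1832/507)sin 2x


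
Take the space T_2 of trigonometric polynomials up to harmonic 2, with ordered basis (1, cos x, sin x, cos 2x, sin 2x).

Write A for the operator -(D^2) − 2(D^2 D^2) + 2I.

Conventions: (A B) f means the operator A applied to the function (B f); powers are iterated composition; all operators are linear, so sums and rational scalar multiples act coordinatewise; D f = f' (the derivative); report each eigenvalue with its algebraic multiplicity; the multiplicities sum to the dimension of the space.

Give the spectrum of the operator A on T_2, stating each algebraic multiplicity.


image of 1: 2
image of cos x: cos x
image of sin x: sin x
image of cos 2x: -26cos 2x
image of sin 2x: -26sin 2x
the matrix is diagonal; its diagonal is (2, 1, 1, -26, -26)
for a triangular matrix the eigenvalues are the diagonal entries, with algebraic multiplicity their repetition count

λ = -26 (multiplicity 2), λ = 1 (multiplicity 2), λ = 2 (multiplicity 1)


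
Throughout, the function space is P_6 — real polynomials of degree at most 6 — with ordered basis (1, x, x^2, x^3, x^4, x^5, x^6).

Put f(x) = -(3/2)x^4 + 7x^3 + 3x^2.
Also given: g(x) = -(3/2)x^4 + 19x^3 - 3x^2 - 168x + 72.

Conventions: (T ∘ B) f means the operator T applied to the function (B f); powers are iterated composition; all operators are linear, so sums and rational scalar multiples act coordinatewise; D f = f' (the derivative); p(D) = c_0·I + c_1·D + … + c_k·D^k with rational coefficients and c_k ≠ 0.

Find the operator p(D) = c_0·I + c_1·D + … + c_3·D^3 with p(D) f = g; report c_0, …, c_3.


p(D) = I − 2·D − 2·D^2 + 2·D^3, i.e. c_0 = 1, c_1 = -2, c_2 = -2, c_3 = 2

D^0 f = -(3/2)x^4 + 7x^3 + 3x^2
D^1 f = -6x^3 + 21x^2 + 6x
D^2 f = -18x^2 + 42x + 6
D^3 f = -36x + 42
matching coefficients of g against c_0 f + c_1 Df + … from the top degree down determines the c_i
solution: c_0 = 1, c_1 = -2, c_2 = -2, c_3 = 2


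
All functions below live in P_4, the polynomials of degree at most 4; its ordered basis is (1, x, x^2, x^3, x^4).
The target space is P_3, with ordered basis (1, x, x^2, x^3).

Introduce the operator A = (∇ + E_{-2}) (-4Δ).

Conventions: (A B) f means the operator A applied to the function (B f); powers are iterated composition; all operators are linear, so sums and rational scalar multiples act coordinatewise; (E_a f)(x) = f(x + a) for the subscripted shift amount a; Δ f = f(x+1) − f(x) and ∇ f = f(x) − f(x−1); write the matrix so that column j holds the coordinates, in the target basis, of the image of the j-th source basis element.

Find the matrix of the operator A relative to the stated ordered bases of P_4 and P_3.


image of 1: 0
image of x: -4
image of x^2: -8x + 4
image of x^3: -12x^2 + 12x - 28
image of x^4: -16x^3 + 24x^2 - 112x + 52
each image's coordinates form column j of the matrix

the matrix is [[0, -4, 4, -28, 52]; [0, 0, -8, 12, -112]; [0, 0, 0, -12, 24]; [0, 0, 0, 0, -16]] (rows listed top to bottom)


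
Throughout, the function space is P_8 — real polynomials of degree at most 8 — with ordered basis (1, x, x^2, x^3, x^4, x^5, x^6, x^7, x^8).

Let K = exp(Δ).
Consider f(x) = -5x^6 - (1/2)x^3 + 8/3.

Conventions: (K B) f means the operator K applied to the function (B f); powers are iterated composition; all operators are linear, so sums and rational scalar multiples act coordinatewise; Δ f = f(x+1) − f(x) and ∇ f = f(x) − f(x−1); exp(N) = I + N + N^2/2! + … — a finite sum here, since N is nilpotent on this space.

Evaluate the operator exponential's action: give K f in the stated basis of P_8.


g(x) = -5x^6 - 30x^5 - 150x^4 - (1001/2)x^3 - (2253/2)x^2 - 1563x - 6089/6

order-1 term: -30x^5 - 75x^4 - 100x^3 - (153/2)x^2 - (63/2)x - 11/2
order-2 term: -75x^4 - 300x^3 - 525x^2 - (903/2)x - 313/2
order-3 term: -100x^3 - 450x^2 - 750x - 901/2
order-4 term: -75x^2 - 300x - 325
order-5 term: -30x - 75
order-6 term: -5
the series for exp(Δ) f terminates at order 6
exp(Δ) f = -5x^6 - 30x^5 - 150x^4 - (1001/2)x^3 - (2253/2)x^2 - 1563x - 6089/6


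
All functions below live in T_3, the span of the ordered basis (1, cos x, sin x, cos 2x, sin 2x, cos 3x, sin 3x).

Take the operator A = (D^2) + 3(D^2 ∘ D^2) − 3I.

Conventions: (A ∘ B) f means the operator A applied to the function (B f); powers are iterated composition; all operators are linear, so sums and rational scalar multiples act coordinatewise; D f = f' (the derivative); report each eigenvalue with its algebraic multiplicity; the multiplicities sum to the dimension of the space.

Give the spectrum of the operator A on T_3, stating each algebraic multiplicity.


λ = -3 (multiplicity 1), λ = -1 (multiplicity 2), λ = 41 (multiplicity 2), λ = 231 (multiplicity 2)

image of 1: -3
image of cos x: -cos x
image of sin x: -sin x
image of cos 2x: 41cos 2x
image of sin 2x: 41sin 2x
image of cos 3x: 231cos 3x
image of sin 3x: 231sin 3x
the matrix is diagonal; its diagonal is (-3, -1, -1, 41, 41, 231, 231)
for a triangular matrix the eigenvalues are the diagonal entries, with algebraic multiplicity their repetition count


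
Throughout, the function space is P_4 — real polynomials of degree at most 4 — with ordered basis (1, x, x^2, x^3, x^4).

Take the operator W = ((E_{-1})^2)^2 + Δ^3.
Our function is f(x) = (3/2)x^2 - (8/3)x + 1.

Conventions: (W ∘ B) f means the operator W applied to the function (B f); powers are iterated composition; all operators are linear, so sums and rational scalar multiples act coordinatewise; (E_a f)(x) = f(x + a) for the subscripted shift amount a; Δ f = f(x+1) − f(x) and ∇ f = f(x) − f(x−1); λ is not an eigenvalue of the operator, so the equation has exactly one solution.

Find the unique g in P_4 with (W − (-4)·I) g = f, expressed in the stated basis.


the result is g(x) = (3/10)x^2 - (4/75)x - 301/375

write g with unknown coordinates in the stated basis and equate coefficients in (W − (-4)·I) g = f
solving from the highest basis element down gives g = (3/10)x^2 - (4/75)x - 301/375
check: W g = (3/10)x^2 - (184/75)x + 1579/375
so W g − (-4)·g = (3/2)x^2 - (8/3)x + 1 = f ✓


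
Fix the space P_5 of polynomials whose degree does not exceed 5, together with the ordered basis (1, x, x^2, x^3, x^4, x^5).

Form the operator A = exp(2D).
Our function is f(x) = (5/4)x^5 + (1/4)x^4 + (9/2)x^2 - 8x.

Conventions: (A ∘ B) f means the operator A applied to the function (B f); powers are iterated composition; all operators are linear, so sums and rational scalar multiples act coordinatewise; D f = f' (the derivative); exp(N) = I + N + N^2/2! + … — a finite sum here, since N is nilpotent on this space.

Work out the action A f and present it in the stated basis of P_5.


g(x) = (5/4)x^5 + (51/4)x^4 + 52x^3 + (221/2)x^2 + 118x + 46

order-1 term: (25/2)x^4 + 2x^3 + 18x - 16
order-2 term: 50x^3 + 6x^2 + 18
order-3 term: 100x^2 + 8x
order-4 term: 100x + 4
order-5 term: 40
the series for exp(2D) f terminates at order 5
exp(2D) f = (5/4)x^5 + (51/4)x^4 + 52x^3 + (221/2)x^2 + 118x + 46


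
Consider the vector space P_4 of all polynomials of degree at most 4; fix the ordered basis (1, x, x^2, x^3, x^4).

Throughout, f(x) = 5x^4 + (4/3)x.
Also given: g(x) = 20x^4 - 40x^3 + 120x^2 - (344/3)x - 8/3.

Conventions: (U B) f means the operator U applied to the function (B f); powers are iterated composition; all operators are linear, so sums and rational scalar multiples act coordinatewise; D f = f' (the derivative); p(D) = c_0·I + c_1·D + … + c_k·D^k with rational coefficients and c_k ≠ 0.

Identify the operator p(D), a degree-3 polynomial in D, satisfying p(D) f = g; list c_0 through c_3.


D^0 f = 5x^4 + (4/3)x
D^1 f = 20x^3 + 4/3
D^2 f = 60x^2
D^3 f = 120x
matching coefficients of g against c_0 f + c_1 Df + … from the top degree down determines the c_i
solution: c_0 = 4, c_1 = -2, c_2 = 2, c_3 = -1

c_0 = 4, c_1 = -2, c_2 = 2, c_3 = -1
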